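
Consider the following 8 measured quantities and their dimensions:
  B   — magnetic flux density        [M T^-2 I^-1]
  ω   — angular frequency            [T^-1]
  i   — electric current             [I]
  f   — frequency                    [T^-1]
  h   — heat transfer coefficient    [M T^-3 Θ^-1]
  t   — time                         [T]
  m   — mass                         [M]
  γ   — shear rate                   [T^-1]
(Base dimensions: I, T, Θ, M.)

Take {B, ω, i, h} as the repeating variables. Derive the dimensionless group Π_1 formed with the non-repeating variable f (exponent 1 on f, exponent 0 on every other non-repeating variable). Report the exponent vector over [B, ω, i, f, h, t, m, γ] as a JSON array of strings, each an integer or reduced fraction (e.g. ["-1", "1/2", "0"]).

["0", "-1", "0", "1", "0", "0", "0", "0"]

Dimensional matrix (I×T×Θ×M by B×ω×i×f×h×t×m×γ):
  I: [-1  0  1  0  0  0  0  0]
  T: [-2 -1  0 -1 -3  1  0 -1]
  Θ: [ 0  0  0  0 -1  0  0  0]
  M: [ 1  0  0  0  1  0  1  0]
RREF → pivots at {B,ω,i,h} ⇒ r = 4
Pivot set = {B,ω,i,h}, free = {f,t,m,γ}
RREF:
  r0: [   1    0    0    0    0    0    1    0]
  r1: [   0    1    0    1    0   -1   -2    1]
  r2: [   0    0    1    0    0    0    1    0]
  r3: [   0    0    0    0    1    0    0    0]
Fix exponent of f at 1, t at 0, m at 0, γ at 0; solve each RREF row for its pivot's exponent:
  r0: exp(B) + (0)·1 = 0 ⇒ exp(B) = 0
  r1: exp(ω) + (1)·1 = 0 ⇒ exp(ω) = -1
  r2: exp(i) + (0)·1 = 0 ⇒ exp(i) = 0
  r3: exp(h) + (0)·1 = 0 ⇒ exp(h) = 0
Π_1 = ω^-1 · f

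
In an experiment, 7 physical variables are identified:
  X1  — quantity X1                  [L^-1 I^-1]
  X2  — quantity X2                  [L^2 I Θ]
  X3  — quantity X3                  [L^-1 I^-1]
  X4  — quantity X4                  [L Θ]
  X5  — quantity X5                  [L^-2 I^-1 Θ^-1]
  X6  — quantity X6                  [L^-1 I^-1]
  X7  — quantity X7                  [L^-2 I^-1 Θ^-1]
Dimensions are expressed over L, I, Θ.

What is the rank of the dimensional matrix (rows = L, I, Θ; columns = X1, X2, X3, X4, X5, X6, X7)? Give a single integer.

2

Dimensional matrix (L×I×Θ by X1×X2×X3×X4×X5×X6×X7):
  L: [-1  2 -1  1 -2 -1 -2]
  I: [-1  1 -1  0 -1 -1 -1]
  Θ: [ 0  1  0  1 -1  0 -1]
RREF → pivots at {X1,X2} ⇒ r = 2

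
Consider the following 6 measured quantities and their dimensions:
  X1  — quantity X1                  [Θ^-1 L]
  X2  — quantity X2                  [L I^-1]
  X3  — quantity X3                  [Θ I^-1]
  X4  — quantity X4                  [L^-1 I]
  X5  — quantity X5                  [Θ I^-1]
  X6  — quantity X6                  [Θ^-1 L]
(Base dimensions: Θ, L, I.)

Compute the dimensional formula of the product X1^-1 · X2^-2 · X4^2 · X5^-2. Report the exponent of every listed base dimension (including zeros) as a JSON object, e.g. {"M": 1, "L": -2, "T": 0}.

{"Θ": -1, "L": -5, "I": 6}

Exponent matrix [Θ,L,I] × [X1,X2,X3,X4,X5,X6]:
  Θ: [-1  0  1  0  1 -1]
  L: [ 1  1  0 -1  0  1]
  I: [ 0 -1 -1  1 -1  0]
  [Θ]: (-1)·-1+(-2)·0+(2)·0+(-2)·1 = -1
  [L]: (-1)·1+(-2)·1+(2)·-1+(-2)·0 = -5
  [I]: (-1)·0+(-2)·-1+(2)·1+(-2)·-1 = 6
⇒ Θ^-1 L^-5 I^6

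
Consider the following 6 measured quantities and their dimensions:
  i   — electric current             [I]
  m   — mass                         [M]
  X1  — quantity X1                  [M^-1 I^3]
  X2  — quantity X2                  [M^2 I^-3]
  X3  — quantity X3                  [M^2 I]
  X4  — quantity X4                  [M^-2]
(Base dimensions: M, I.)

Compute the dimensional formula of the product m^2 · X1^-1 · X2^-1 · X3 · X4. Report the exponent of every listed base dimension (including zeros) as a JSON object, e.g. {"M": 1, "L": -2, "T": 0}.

Write exponents as rows M,I / cols i,m,X1,X2,X3,X4:
  M: [ 0  1 -1  2  2 -2]
  I: [ 1  0  3 -3  1  0]
  [M]: (2)·1+(-1)·-1+(-1)·2+(1)·2+(1)·-2 = 1
  [I]: (2)·0+(-1)·3+(-1)·-3+(1)·1+(1)·0 = 1
⇒ M I

{"M": 1, "I": 1}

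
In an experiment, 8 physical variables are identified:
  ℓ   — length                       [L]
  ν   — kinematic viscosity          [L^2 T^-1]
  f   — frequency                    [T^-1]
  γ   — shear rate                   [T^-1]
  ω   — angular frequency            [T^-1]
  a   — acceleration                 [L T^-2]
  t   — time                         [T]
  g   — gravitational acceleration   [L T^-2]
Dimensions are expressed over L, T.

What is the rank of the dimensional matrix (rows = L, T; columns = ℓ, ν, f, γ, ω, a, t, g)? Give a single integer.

Exponent matrix [L,T] × [ℓ,ν,f,γ,ω,a,t,g]:
  L: [ 1  2  0  0  0  1  0  1]
  T: [ 0 -1 -1 -1 -1 -2  1 -2]
RREF → pivots at {ℓ,ν} ⇒ r = 2

2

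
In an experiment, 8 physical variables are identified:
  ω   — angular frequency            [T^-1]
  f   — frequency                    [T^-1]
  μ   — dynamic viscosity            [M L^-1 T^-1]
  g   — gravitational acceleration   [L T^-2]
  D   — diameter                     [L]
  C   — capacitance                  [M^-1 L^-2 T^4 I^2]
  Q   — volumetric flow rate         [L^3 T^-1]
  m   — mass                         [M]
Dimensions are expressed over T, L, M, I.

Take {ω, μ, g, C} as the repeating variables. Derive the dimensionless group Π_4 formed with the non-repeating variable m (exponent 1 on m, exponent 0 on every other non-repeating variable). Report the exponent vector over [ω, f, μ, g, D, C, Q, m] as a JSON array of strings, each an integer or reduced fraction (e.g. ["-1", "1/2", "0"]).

Dimensional matrix (T×L×M×I by ω×f×μ×g×D×C×Q×m):
  T: [-1 -1 -1 -2  0  4 -1  0]
  L: [ 0  0 -1  1  1 -2  3  0]
  M: [ 0  0  1  0  0 -1  0  1]
  I: [ 0  0  0  0  0  2  0  0]
Echelon form has 4 nonzero rows (pivots: ω,μ,g,C)
Repeat: ω,μ,g,C; free: f,D,Q,m
RREF:
  r0: [   1    1    0    0   -2    0   -5   -3]
  r1: [   0    0    1    0    0    0    0    1]
  r2: [   0    0    0    1    1    0    3    1]
  r3: [   0    0    0    0    0    1    0    0]
Fix exponent of m at 1, f at 0, D at 0, Q at 0; solve each RREF row for its pivot's exponent:
  r0: exp(ω) + (-3)·1 = 0 ⇒ exp(ω) = 3
  r1: exp(μ) + (1)·1 = 0 ⇒ exp(μ) = -1
  r2: exp(g) + (1)·1 = 0 ⇒ exp(g) = -1
  r3: exp(C) + (0)·1 = 0 ⇒ exp(C) = 0
Π_4 = ω^3 · μ^-1 · g^-1 · m

["3", "0", "-1", "-1", "0", "0", "0", "1"]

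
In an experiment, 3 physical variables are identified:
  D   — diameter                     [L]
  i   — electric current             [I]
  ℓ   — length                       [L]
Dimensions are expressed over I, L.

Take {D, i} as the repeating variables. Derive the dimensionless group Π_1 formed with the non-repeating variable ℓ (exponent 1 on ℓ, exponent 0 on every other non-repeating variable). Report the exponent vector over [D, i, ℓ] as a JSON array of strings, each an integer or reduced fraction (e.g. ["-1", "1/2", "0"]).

Exponent matrix [I,L] × [D,i,ℓ]:
  I: [ 0  1  0]
  L: [ 1  0  1]
RREF → pivots at {D,i} ⇒ r = 2
Repeat: D,i; free: ℓ
RREF:
  r0: [   1    0    1]
  r1: [   0    1    0]
Fix exponent of ℓ at 1; solve each RREF row for its pivot's exponent:
  r0: exp(D) + (1)·1 = 0 ⇒ exp(D) = -1
  r1: exp(i) + (0)·1 = 0 ⇒ exp(i) = 0
Π_1 = D^-1 · ℓ

["-1", "0", "1"]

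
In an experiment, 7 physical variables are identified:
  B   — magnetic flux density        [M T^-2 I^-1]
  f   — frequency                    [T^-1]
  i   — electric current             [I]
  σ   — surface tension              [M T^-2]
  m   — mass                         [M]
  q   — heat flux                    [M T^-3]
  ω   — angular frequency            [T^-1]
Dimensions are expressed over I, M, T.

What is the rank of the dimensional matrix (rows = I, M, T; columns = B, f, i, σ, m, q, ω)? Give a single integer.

3

Dimensional matrix (I×M×T by B×f×i×σ×m×q×ω):
  I: [-1  0  1  0  0  0  0]
  M: [ 1  0  0  1  1  1  0]
  T: [-2 -1  0 -2  0 -3 -1]
RREF → pivots at {B,f,i} ⇒ r = 3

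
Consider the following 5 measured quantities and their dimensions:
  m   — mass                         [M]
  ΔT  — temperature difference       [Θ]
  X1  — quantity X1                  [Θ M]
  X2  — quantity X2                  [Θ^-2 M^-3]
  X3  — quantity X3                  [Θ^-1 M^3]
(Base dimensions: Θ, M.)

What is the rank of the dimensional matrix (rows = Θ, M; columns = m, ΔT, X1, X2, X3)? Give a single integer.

Write exponents as rows Θ,M / cols m,ΔT,X1,X2,X3:
  Θ: [ 0  1  1 -2 -1]
  M: [ 1  0  1 -3  3]
RREF → pivots at {m,ΔT} ⇒ r = 2

2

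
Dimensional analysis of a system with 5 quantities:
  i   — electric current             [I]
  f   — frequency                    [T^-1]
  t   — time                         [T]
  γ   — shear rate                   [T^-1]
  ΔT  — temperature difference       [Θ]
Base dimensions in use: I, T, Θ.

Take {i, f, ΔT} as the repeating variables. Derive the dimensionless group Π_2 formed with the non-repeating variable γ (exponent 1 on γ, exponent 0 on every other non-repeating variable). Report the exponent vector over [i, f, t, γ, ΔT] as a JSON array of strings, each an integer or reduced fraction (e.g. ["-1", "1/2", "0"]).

["0", "-1", "0", "1", "0"]

Exponent matrix [I,T,Θ] × [i,f,t,γ,ΔT]:
  I: [ 1  0  0  0  0]
  T: [ 0 -1  1 -1  0]
  Θ: [ 0  0  0  0  1]
Row reduction gives pivot columns i,f,ΔT; rank = 3
Pivot set = {i,f,ΔT}, free = {t,γ}
RREF:
  r0: [   1    0    0    0    0]
  r1: [   0    1   -1    1    0]
  r2: [   0    0    0    0    1]
Fix exponent of γ at 1, t at 0; solve each RREF row for its pivot's exponent:
  r0: exp(i) + (0)·1 = 0 ⇒ exp(i) = 0
  r1: exp(f) + (1)·1 = 0 ⇒ exp(f) = -1
  r2: exp(ΔT) + (0)·1 = 0 ⇒ exp(ΔT) = 0
Π_2 = f^-1 · γ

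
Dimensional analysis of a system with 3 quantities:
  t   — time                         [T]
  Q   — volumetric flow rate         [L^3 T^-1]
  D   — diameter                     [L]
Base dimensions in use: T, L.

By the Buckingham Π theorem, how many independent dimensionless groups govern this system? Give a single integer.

Dimensional matrix (T×L by t×Q×D):
  T: [ 1 -1  0]
  L: [ 0  3  1]
Row reduction gives pivot columns t,Q; rank = 2
Π count = n − r = 3 − 2 = 1

1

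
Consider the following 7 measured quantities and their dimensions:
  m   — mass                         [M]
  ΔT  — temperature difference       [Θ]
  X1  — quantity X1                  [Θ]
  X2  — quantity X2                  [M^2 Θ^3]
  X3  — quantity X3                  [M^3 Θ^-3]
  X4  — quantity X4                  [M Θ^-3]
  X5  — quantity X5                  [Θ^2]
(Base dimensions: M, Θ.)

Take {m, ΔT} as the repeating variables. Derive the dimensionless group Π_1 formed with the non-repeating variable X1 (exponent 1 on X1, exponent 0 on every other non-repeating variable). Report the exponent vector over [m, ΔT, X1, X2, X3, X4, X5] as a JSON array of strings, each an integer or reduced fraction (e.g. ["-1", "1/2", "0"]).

["0", "-1", "1", "0", "0", "0", "0"]

Dimensional matrix (M×Θ by m×ΔT×X1×X2×X3×X4×X5):
  M: [ 1  0  0  2  3  1  0]
  Θ: [ 0  1  1  3 -3 -3  2]
RREF → pivots at {m,ΔT} ⇒ r = 2
Pivot set = {m,ΔT}, free = {X1,X2,X3,X4,X5}
RREF:
  r0: [   1    0    0    2    3    1    0]
  r1: [   0    1    1    3   -3   -3    2]
Fix exponent of X1 at 1, X2 at 0, X3 at 0, X4 at 0, X5 at 0; solve each RREF row for its pivot's exponent:
  r0: exp(m) + (0)·1 = 0 ⇒ exp(m) = 0
  r1: exp(ΔT) + (1)·1 = 0 ⇒ exp(ΔT) = -1
Π_1 = ΔT^-1 · X1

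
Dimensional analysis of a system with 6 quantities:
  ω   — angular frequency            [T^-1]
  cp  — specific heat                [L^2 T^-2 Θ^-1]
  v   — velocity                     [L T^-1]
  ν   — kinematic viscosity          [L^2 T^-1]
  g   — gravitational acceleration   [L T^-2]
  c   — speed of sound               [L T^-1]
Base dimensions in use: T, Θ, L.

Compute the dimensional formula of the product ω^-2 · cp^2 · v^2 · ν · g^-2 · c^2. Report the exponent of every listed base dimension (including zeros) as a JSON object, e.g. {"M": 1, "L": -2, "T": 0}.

{"T": -3, "Θ": -2, "L": 8}

Write exponents as rows T,Θ,L / cols ω,cp,v,ν,g,c:
  T: [-1 -2 -1 -1 -2 -1]
  Θ: [ 0 -1  0  0  0  0]
  L: [ 0  2  1  2  1  1]
  [T]: (-2)·-1+(2)·-2+(2)·-1+(1)·-1+(-2)·-2+(2)·-1 = -3
  [Θ]: (-2)·0+(2)·-1+(2)·0+(1)·0+(-2)·0+(2)·0 = -2
  [L]: (-2)·0+(2)·2+(2)·1+(1)·2+(-2)·1+(2)·1 = 8
⇒ T^-3 Θ^-2 L^8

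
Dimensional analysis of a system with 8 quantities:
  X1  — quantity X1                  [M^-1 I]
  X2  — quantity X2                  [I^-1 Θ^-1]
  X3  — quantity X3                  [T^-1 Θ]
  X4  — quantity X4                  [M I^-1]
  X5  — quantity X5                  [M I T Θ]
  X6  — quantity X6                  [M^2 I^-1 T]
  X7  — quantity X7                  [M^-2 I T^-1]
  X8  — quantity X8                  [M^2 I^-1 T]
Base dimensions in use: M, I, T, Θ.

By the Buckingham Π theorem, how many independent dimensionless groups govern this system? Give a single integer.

5

Write exponents as rows M,I,T,Θ / cols X1,X2,X3,X4,X5,X6,X7,X8:
  M: [-1  0  0  1  1  2 -2  2]
  I: [ 1 -1  0 -1  1 -1  1 -1]
  T: [ 0  0 -1  0  1  1 -1  1]
  Θ: [ 0 -1  1  0  1  0  0  0]
RREF → pivots at {X1,X2,X3} ⇒ r = 3
n=8, r=3 ⇒ 5 dimensionless groups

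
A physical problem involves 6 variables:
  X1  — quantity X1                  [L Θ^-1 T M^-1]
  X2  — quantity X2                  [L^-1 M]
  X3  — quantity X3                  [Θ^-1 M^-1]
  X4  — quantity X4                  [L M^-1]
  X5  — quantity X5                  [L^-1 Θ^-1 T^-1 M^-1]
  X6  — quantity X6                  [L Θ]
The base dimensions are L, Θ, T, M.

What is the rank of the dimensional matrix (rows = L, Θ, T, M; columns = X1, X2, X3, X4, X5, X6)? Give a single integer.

3

Exponent matrix [L,Θ,T,M] × [X1,X2,X3,X4,X5,X6]:
  L: [ 1 -1  0  1 -1  1]
  Θ: [-1  0 -1  0 -1  1]
  T: [ 1  0  0  0 -1  0]
  M: [-1  1 -1 -1 -1  0]
Row reduction gives pivot columns X1,X2,X3; rank = 3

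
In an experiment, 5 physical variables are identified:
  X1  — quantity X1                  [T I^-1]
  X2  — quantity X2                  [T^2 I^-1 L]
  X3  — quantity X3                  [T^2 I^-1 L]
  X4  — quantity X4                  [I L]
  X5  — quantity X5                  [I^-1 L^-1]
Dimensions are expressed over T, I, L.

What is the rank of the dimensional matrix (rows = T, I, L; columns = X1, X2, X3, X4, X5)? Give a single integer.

2

Write exponents as rows T,I,L / cols X1,X2,X3,X4,X5:
  T: [ 1  2  2  0  0]
  I: [-1 -1 -1  1 -1]
  L: [ 0  1  1  1 -1]
Row reduction gives pivot columns X1,X2; rank = 2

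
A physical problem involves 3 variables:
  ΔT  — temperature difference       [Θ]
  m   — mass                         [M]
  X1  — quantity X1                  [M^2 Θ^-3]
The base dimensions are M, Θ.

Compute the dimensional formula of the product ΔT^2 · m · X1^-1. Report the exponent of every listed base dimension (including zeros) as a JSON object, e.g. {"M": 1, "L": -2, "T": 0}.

{"M": -1, "Θ": 5}

Write exponents as rows M,Θ / cols ΔT,m,X1:
  M: [ 0  1  2]
  Θ: [ 1  0 -3]
  [M]: (2)·0+(1)·1+(-1)·2 = -1
  [Θ]: (2)·1+(1)·0+(-1)·-3 = 5
⇒ M^-1 Θ^5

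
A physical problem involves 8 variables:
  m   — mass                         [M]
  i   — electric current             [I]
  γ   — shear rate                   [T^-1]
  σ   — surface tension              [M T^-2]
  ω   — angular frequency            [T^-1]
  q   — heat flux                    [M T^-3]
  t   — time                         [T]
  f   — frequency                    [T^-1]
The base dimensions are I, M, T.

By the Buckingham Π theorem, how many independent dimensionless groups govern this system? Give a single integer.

5

Exponent matrix [I,M,T] × [m,i,γ,σ,ω,q,t,f]:
  I: [ 0  1  0  0  0  0  0  0]
  M: [ 1  0  0  1  0  1  0  0]
  T: [ 0  0 -1 -2 -1 -3  1 -1]
Echelon form has 3 nonzero rows (pivots: m,i,γ)
Π count = n − r = 8 − 3 = 5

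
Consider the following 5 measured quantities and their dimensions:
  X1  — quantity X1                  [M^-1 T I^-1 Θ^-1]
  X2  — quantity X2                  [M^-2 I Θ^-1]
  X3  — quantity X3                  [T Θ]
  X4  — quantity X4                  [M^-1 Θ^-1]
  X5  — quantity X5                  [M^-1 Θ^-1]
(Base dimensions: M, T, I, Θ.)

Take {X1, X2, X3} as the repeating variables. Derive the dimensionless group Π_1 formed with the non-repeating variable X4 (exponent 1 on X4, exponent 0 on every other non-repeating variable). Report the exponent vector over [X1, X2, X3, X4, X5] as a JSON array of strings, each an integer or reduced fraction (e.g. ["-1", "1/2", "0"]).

Exponent matrix [M,T,I,Θ] × [X1,X2,X3,X4,X5]:
  M: [-1 -2  0 -1 -1]
  T: [ 1  0  1  0  0]
  I: [-1  1  0  0  0]
  Θ: [-1 -1  1 -1 -1]
RREF → pivots at {X1,X2,X3} ⇒ r = 3
Pivot set = {X1,X2,X3}, free = {X4,X5}
RREF:
  r0: [   1    0    0  1/3  1/3]
  r1: [   0    1    0  1/3  1/3]
  r2: [   0    0    1 -1/3 -1/3]
  r3: [   0    0    0    0    0]
Fix exponent of X4 at 1, X5 at 0; solve each RREF row for its pivot's exponent:
  r0: exp(X1) + (1/3)·1 = 0 ⇒ exp(X1) = -1/3
  r1: exp(X2) + (1/3)·1 = 0 ⇒ exp(X2) = -1/3
  r2: exp(X3) + (-1/3)·1 = 0 ⇒ exp(X3) = 1/3
Π_1 = X1^(-1/3) · X2^(-1/3) · X3^(1/3) · X4

["-1/3", "-1/3", "1/3", "1", "0"]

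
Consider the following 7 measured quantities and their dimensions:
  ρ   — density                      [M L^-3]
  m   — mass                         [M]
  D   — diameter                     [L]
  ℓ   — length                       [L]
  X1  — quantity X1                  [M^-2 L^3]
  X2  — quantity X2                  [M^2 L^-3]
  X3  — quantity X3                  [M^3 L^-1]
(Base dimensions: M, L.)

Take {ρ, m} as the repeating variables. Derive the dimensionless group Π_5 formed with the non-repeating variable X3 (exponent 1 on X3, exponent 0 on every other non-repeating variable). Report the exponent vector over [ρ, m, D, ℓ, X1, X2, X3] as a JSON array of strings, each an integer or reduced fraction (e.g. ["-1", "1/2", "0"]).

Exponent matrix [M,L] × [ρ,m,D,ℓ,X1,X2,X3]:
  M: [ 1  1  0  0 -2  2  3]
  L: [-3  0  1  1  3 -3 -1]
Echelon form has 2 nonzero rows (pivots: ρ,m)
Pivot set = {ρ,m}, free = {D,ℓ,X1,X2,X3}
RREF:
  r0: [   1    0 -1/3 -1/3   -1    1  1/3]
  r1: [   0    1  1/3  1/3   -1    1  8/3]
Fix exponent of X3 at 1, D at 0, ℓ at 0, X1 at 0, X2 at 0; solve each RREF row for its pivot's exponent:
  r0: exp(ρ) + (1/3)·1 = 0 ⇒ exp(ρ) = -1/3
  r1: exp(m) + (8/3)·1 = 0 ⇒ exp(m) = -8/3
Π_5 = ρ^(-1/3) · m^(-8/3) · X3

["-1/3", "-8/3", "0", "0", "0", "0", "1"]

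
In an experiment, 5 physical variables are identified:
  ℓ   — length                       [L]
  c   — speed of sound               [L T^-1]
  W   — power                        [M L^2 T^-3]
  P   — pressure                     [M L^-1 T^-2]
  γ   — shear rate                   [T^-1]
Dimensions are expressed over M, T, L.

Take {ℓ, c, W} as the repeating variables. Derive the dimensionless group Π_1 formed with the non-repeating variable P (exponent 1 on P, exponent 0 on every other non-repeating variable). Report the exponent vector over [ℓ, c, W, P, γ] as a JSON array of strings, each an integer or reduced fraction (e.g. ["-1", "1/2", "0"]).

Exponent matrix [M,T,L] × [ℓ,c,W,P,γ]:
  M: [ 0  0  1  1  0]
  T: [ 0 -1 -3 -2 -1]
  L: [ 1  1  2 -1  0]
RREF → pivots at {ℓ,c,W} ⇒ r = 3
Pivot set = {ℓ,c,W}, free = {P,γ}
RREF:
  r0: [   1    0    0   -2   -1]
  r1: [   0    1    0   -1    1]
  r2: [   0    0    1    1    0]
Fix exponent of P at 1, γ at 0; solve each RREF row for its pivot's exponent:
  r0: exp(ℓ) + (-2)·1 = 0 ⇒ exp(ℓ) = 2
  r1: exp(c) + (-1)·1 = 0 ⇒ exp(c) = 1
  r2: exp(W) + (1)·1 = 0 ⇒ exp(W) = -1
Π_1 = ℓ^2 · c · W^-1 · P

["2", "1", "-1", "1", "0"]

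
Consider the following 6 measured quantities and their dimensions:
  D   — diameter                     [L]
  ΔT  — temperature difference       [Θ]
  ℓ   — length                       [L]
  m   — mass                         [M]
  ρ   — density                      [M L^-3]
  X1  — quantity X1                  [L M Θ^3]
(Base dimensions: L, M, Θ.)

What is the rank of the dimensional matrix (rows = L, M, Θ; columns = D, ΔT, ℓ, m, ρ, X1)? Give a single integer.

3

Write exponents as rows L,M,Θ / cols D,ΔT,ℓ,m,ρ,X1:
  L: [ 1  0  1  0 -3  1]
  M: [ 0  0  0  1  1  1]
  Θ: [ 0  1  0  0  0  3]
RREF → pivots at {D,ΔT,m} ⇒ r = 3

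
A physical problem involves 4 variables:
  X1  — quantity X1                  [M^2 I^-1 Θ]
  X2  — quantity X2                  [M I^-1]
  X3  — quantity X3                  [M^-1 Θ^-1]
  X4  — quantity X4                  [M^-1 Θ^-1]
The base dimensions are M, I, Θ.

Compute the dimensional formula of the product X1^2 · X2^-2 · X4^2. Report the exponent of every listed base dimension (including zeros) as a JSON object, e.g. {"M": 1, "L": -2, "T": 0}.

Write exponents as rows M,I,Θ / cols X1,X2,X3,X4:
  M: [ 2  1 -1 -1]
  I: [-1 -1  0  0]
  Θ: [ 1  0 -1 -1]
  [M]: (2)·2+(-2)·1+(2)·-1 = 0
  [I]: (2)·-1+(-2)·-1+(2)·0 = 0
  [Θ]: (2)·1+(-2)·0+(2)·-1 = 0
⇒ 1 (dimensionless)

{"M": 0, "I": 0, "Θ": 0}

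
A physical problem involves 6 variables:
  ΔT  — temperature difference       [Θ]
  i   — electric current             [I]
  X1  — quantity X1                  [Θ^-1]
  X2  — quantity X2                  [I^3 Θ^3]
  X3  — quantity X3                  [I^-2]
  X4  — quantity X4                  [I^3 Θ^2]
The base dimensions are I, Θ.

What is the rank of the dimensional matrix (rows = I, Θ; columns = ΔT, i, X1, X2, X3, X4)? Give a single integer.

Write exponents as rows I,Θ / cols ΔT,i,X1,X2,X3,X4:
  I: [ 0  1  0  3 -2  3]
  Θ: [ 1  0 -1  3  0  2]
RREF → pivots at {ΔT,i} ⇒ r = 2

2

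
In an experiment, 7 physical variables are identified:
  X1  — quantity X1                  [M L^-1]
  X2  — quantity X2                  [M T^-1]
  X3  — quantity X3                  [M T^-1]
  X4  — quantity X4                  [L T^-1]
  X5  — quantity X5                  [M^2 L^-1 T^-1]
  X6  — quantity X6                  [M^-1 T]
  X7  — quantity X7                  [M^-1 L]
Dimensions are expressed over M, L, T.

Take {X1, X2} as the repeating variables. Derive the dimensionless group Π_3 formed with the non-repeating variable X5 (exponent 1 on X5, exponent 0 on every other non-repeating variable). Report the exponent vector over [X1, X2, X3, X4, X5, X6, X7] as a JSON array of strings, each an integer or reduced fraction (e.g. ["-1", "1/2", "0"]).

["-1", "-1", "0", "0", "1", "0", "0"]

Dimensional matrix (M×L×T by X1×X2×X3×X4×X5×X6×X7):
  M: [ 1  1  1  0  2 -1 -1]
  L: [-1  0  0  1 -1  0  1]
  T: [ 0 -1 -1 -1 -1  1  0]
RREF → pivots at {X1,X2} ⇒ r = 2
Pivot set = {X1,X2}, free = {X3,X4,X5,X6,X7}
RREF:
  r0: [   1    0    0   -1    1    0   -1]
  r1: [   0    1    1    1    1   -1    0]
  r2: [   0    0    0    0    0    0    0]
Fix exponent of X5 at 1, X3 at 0, X4 at 0, X6 at 0, X7 at 0; solve each RREF row for its pivot's exponent:
  r0: exp(X1) + (1)·1 = 0 ⇒ exp(X1) = -1
  r1: exp(X2) + (1)·1 = 0 ⇒ exp(X2) = -1
Π_3 = X1^-1 · X2^-1 · X5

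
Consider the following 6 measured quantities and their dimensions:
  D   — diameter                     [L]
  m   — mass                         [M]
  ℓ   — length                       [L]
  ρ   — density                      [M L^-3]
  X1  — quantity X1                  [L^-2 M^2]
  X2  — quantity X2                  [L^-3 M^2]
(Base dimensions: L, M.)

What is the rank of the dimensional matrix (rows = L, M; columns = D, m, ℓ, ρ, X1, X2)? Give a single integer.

Dimensional matrix (L×M by D×m×ℓ×ρ×X1×X2):
  L: [ 1  0  1 -3 -2 -3]
  M: [ 0  1  0  1  2  2]
RREF → pivots at {D,m} ⇒ r = 2

2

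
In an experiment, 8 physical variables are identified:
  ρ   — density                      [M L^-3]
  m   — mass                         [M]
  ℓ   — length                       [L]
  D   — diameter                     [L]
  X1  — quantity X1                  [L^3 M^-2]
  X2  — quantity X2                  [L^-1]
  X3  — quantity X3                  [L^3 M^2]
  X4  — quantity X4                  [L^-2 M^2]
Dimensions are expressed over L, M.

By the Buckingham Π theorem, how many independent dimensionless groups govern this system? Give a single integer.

Write exponents as rows L,M / cols ρ,m,ℓ,D,X1,X2,X3,X4:
  L: [-3  0  1  1  3 -1  3 -2]
  M: [ 1  1  0  0 -2  0  2  2]
Row reduction gives pivot columns ρ,m; rank = 2
n=8, r=2 ⇒ 6 dimensionless groups

6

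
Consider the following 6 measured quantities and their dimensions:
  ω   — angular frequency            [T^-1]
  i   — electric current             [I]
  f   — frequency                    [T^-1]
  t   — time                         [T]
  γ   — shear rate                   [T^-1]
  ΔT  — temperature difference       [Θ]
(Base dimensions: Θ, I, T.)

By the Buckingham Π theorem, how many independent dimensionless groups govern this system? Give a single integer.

3

Dimensional matrix (Θ×I×T by ω×i×f×t×γ×ΔT):
  Θ: [ 0  0  0  0  0  1]
  I: [ 0  1  0  0  0  0]
  T: [-1  0 -1  1 -1  0]
Row reduction gives pivot columns ω,i,ΔT; rank = 3
6 vars − rank 3 = 3 Π groups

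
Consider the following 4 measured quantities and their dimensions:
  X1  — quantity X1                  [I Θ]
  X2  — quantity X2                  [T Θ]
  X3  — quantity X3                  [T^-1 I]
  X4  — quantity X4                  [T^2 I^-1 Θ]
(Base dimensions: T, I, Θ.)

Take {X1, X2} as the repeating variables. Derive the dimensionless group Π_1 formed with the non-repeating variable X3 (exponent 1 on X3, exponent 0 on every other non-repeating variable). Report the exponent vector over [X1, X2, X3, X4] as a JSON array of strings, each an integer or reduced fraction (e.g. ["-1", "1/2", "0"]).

["-1", "1", "1", "0"]

Exponent matrix [T,I,Θ] × [X1,X2,X3,X4]:
  T: [ 0  1 -1  2]
  I: [ 1  0  1 -1]
  Θ: [ 1  1  0  1]
RREF → pivots at {X1,X2} ⇒ r = 2
Pivot set = {X1,X2}, free = {X3,X4}
RREF:
  r0: [   1    0    1   -1]
  r1: [   0    1   -1    2]
  r2: [   0    0    0    0]
Fix exponent of X3 at 1, X4 at 0; solve each RREF row for its pivot's exponent:
  r0: exp(X1) + (1)·1 = 0 ⇒ exp(X1) = -1
  r1: exp(X2) + (-1)·1 = 0 ⇒ exp(X2) = 1
Π_1 = X1^-1 · X2 · X3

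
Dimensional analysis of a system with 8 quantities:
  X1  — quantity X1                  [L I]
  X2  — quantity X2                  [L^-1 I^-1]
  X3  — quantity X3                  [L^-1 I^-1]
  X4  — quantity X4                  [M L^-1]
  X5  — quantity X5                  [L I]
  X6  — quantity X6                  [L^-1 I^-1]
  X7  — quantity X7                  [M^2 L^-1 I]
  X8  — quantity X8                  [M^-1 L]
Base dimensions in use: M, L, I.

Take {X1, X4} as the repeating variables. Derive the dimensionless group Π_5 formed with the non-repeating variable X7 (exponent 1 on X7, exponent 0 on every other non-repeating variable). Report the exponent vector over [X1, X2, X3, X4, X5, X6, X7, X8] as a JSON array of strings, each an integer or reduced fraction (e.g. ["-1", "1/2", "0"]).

Exponent matrix [M,L,I] × [X1,X2,X3,X4,X5,X6,X7,X8]:
  M: [ 0  0  0  1  0  0  2 -1]
  L: [ 1 -1 -1 -1  1 -1 -1  1]
  I: [ 1 -1 -1  0  1 -1  1  0]
Row reduction gives pivot columns X1,X4; rank = 2
Pivot set = {X1,X4}, free = {X2,X3,X5,X6,X7,X8}
RREF:
  r0: [   1   -1   -1    0    1   -1    1    0]
  r1: [   0    0    0    1    0    0    2   -1]
  r2: [   0    0    0    0    0    0    0    0]
Fix exponent of X7 at 1, X2 at 0, X3 at 0, X5 at 0, X6 at 0, X8 at 0; solve each RREF row for its pivot's exponent:
  r0: exp(X1) + (1)·1 = 0 ⇒ exp(X1) = -1
  r1: exp(X4) + (2)·1 = 0 ⇒ exp(X4) = -2
Π_5 = X1^-1 · X4^-2 · X7

["-1", "0", "0", "-2", "0", "0", "1", "0"]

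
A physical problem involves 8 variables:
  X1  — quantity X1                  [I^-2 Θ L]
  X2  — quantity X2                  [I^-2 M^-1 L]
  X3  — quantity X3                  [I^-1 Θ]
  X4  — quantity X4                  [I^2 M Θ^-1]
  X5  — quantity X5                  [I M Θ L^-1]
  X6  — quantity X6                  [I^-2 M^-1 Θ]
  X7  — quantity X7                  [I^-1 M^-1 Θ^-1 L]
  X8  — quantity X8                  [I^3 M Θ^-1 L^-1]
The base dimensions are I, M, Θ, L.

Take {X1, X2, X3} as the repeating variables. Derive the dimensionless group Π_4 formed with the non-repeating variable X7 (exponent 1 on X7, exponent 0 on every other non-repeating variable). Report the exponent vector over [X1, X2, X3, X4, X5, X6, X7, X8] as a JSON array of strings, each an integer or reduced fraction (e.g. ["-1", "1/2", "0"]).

["0", "-1", "1", "0", "0", "0", "1", "0"]

Dimensional matrix (I×M×Θ×L by X1×X2×X3×X4×X5×X6×X7×X8):
  I: [-2 -2 -1  2  1 -2 -1  3]
  M: [ 0 -1  0  1  1 -1 -1  1]
  Θ: [ 1  0  1 -1  1  1 -1 -1]
  L: [ 1  1  0  0 -1  0  1 -1]
Echelon form has 3 nonzero rows (pivots: X1,X2,X3)
Pivot set = {X1,X2,X3}, free = {X4,X5,X6,X7,X8}
RREF:
  r0: [   1    0    0    1    0   -1    0    0]
  r1: [   0    1    0   -1   -1    1    1   -1]
  r2: [   0    0    1   -2    1    2   -1   -1]
  r3: [   0    0    0    0    0    0    0    0]
Fix exponent of X7 at 1, X4 at 0, X5 at 0, X6 at 0, X8 at 0; solve each RREF row for its pivot's exponent:
  r0: exp(X1) + (0)·1 = 0 ⇒ exp(X1) = 0
  r1: exp(X2) + (1)·1 = 0 ⇒ exp(X2) = -1
  r2: exp(X3) + (-1)·1 = 0 ⇒ exp(X3) = 1
Π_4 = X2^-1 · X3 · X7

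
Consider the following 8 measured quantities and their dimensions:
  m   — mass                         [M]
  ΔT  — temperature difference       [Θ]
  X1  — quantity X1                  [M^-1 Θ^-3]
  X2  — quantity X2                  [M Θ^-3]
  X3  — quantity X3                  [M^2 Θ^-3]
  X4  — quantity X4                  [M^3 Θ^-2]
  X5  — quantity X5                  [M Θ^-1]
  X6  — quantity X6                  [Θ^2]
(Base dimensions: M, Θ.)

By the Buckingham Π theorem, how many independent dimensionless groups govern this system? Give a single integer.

6

Write exponents as rows M,Θ / cols m,ΔT,X1,X2,X3,X4,X5,X6:
  M: [ 1  0 -1  1  2  3  1  0]
  Θ: [ 0  1 -3 -3 -3 -2 -1  2]
RREF → pivots at {m,ΔT} ⇒ r = 2
n=8, r=2 ⇒ 6 dimensionless groups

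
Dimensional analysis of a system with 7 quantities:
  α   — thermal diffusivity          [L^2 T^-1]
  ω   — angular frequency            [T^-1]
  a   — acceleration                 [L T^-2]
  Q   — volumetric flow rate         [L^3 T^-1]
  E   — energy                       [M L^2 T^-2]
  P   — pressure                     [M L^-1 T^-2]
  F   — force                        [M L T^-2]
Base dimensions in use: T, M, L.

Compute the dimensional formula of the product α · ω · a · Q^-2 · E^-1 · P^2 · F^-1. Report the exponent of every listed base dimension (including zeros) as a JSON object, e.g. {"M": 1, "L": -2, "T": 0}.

Dimensional matrix (T×M×L by α×ω×a×Q×E×P×F):
  T: [-1 -1 -2 -1 -2 -2 -2]
  M: [ 0  0  0  0  1  1  1]
  L: [ 2  0  1  3  2 -1  1]
  [T]: (1)·-1+(1)·-1+(1)·-2+(-2)·-1+(-1)·-2+(2)·-2+(-1)·-2 = -2
  [M]: (1)·0+(1)·0+(1)·0+(-2)·0+(-1)·1+(2)·1+(-1)·1 = 0
  [L]: (1)·2+(1)·0+(1)·1+(-2)·3+(-1)·2+(2)·-1+(-1)·1 = -8
⇒ T^-2 L^-8

{"T": -2, "M": 0, "L": -8}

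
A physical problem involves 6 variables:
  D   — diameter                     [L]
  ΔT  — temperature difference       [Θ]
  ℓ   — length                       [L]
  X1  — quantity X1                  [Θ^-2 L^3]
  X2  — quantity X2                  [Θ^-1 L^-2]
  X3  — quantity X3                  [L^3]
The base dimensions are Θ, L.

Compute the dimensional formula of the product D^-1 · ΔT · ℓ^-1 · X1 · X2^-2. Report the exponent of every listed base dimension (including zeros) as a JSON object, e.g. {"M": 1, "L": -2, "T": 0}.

{"Θ": 1, "L": 5}

Exponent matrix [Θ,L] × [D,ΔT,ℓ,X1,X2,X3]:
  Θ: [ 0  1  0 -2 -1  0]
  L: [ 1  0  1  3 -2  3]
  [Θ]: (-1)·0+(1)·1+(-1)·0+(1)·-2+(-2)·-1 = 1
  [L]: (-1)·1+(1)·0+(-1)·1+(1)·3+(-2)·-2 = 5
⇒ Θ L^5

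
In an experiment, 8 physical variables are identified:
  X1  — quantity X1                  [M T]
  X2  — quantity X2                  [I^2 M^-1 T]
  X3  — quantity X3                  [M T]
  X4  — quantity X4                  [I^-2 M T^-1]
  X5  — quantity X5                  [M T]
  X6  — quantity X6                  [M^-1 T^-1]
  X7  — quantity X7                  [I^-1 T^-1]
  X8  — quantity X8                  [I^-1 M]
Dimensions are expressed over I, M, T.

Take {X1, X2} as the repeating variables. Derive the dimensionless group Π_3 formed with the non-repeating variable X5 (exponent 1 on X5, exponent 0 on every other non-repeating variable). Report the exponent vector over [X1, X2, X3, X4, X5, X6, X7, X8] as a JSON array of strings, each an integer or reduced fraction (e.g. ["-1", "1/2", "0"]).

["-1", "0", "0", "0", "1", "0", "0", "0"]

Write exponents as rows I,M,T / cols X1,X2,X3,X4,X5,X6,X7,X8:
  I: [ 0  2  0 -2  0  0 -1 -1]
  M: [ 1 -1  1  1  1 -1  0  1]
  T: [ 1  1  1 -1  1 -1 -1  0]
RREF → pivots at {X1,X2} ⇒ r = 2
Pivot set = {X1,X2}, free = {X3,X4,X5,X6,X7,X8}
RREF:
  r0: [   1    0    1    0    1   -1 -1/2  1/2]
  r1: [   0    1    0   -1    0    0 -1/2 -1/2]
  r2: [   0    0    0    0    0    0    0    0]
Fix exponent of X5 at 1, X3 at 0, X4 at 0, X6 at 0, X7 at 0, X8 at 0; solve each RREF row for its pivot's exponent:
  r0: exp(X1) + (1)·1 = 0 ⇒ exp(X1) = -1
  r1: exp(X2) + (0)·1 = 0 ⇒ exp(X2) = 0
Π_3 = X1^-1 · X5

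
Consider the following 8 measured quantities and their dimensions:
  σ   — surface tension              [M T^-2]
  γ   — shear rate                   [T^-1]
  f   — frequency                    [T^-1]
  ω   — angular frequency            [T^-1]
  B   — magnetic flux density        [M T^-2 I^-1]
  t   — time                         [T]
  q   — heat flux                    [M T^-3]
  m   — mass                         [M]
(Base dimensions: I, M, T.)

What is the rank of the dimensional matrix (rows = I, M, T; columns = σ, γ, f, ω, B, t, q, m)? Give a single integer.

3

Exponent matrix [I,M,T] × [σ,γ,f,ω,B,t,q,m]:
  I: [ 0  0  0  0 -1  0  0  0]
  M: [ 1  0  0  0  1  0  1  1]
  T: [-2 -1 -1 -1 -2  1 -3  0]
Echelon form has 3 nonzero rows (pivots: σ,γ,B)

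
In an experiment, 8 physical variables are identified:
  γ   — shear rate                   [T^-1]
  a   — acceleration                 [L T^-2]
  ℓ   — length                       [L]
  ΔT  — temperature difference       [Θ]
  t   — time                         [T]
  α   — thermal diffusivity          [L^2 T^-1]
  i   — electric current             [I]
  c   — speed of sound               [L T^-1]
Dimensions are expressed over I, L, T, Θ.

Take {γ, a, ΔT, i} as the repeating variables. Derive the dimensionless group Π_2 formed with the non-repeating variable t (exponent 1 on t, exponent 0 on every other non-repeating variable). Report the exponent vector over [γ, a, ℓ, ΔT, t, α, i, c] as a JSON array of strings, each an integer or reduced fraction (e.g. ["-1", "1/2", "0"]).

["1", "0", "0", "0", "1", "0", "0", "0"]

Dimensional matrix (I×L×T×Θ by γ×a×ℓ×ΔT×t×α×i×c):
  I: [ 0  0  0  0  0  0  1  0]
  L: [ 0  1  1  0  0  2  0  1]
  T: [-1 -2  0  0  1 -1  0 -1]
  Θ: [ 0  0  0  1  0  0  0  0]
Echelon form has 4 nonzero rows (pivots: γ,a,ΔT,i)
Repeat: γ,a,ΔT,i; free: ℓ,t,α,c
RREF:
  r0: [   1    0   -2    0   -1   -3    0   -1]
  r1: [   0    1    1    0    0    2    0    1]
  r2: [   0    0    0    1    0    0    0    0]
  r3: [   0    0    0    0    0    0    1    0]
Fix exponent of t at 1, ℓ at 0, α at 0, c at 0; solve each RREF row for its pivot's exponent:
  r0: exp(γ) + (-1)·1 = 0 ⇒ exp(γ) = 1
  r1: exp(a) + (0)·1 = 0 ⇒ exp(a) = 0
  r2: exp(ΔT) + (0)·1 = 0 ⇒ exp(ΔT) = 0
  r3: exp(i) + (0)·1 = 0 ⇒ exp(i) = 0
Π_2 = γ · t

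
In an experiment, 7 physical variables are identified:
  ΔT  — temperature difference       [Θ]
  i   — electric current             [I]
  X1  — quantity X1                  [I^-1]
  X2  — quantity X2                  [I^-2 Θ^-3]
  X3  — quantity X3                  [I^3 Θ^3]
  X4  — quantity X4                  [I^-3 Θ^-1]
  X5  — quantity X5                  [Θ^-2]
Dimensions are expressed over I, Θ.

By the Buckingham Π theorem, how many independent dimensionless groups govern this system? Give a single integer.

Write exponents as rows I,Θ / cols ΔT,i,X1,X2,X3,X4,X5:
  I: [ 0  1 -1 -2  3 -3  0]
  Θ: [ 1  0  0 -3  3 -1 -2]
Row reduction gives pivot columns ΔT,i; rank = 2
Π count = n − r = 7 − 2 = 5

5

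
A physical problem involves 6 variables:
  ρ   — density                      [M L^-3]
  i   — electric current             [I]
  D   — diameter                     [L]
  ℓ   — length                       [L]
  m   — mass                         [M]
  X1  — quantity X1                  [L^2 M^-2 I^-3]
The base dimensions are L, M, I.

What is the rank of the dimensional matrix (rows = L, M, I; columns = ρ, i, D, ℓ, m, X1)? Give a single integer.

3

Write exponents as rows L,M,I / cols ρ,i,D,ℓ,m,X1:
  L: [-3  0  1  1  0  2]
  M: [ 1  0  0  0  1 -2]
  I: [ 0  1  0  0  0 -3]
Row reduction gives pivot columns ρ,i,D; rank = 3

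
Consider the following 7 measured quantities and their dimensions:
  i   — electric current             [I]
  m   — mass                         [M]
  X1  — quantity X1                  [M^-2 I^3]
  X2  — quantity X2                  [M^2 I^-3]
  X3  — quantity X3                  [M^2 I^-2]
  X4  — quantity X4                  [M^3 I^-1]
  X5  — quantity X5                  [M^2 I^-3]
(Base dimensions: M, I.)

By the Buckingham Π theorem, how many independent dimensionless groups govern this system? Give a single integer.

5

Exponent matrix [M,I] × [i,m,X1,X2,X3,X4,X5]:
  M: [ 0  1 -2  2  2  3  2]
  I: [ 1  0  3 -3 -2 -1 -3]
Row reduction gives pivot columns i,m; rank = 2
7 vars − rank 2 = 5 Π groups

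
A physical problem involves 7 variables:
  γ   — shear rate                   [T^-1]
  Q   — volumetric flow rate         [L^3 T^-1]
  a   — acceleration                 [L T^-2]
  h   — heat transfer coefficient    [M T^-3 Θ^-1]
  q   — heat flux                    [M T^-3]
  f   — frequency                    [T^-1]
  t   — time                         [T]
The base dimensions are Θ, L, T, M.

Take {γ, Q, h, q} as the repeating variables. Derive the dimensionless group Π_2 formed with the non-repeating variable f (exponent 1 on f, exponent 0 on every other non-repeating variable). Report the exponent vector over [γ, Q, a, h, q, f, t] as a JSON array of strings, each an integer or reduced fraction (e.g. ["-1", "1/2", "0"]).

Dimensional matrix (Θ×L×T×M by γ×Q×a×h×q×f×t):
  Θ: [ 0  0  0 -1  0  0  0]
  L: [ 0  3  1  0  0  0  0]
  T: [-1 -1 -2 -3 -3 -1  1]
  M: [ 0  0  0  1  1  0  0]
Row reduction gives pivot columns γ,Q,h,q; rank = 4
Repeat: γ,Q,h,q; free: a,f,t
RREF:
  r0: [   1    0  5/3    0    0    1   -1]
  r1: [   0    1  1/3    0    0    0    0]
  r2: [   0    0    0    1    0    0    0]
  r3: [   0    0    0    0    1    0    0]
Fix exponent of f at 1, a at 0, t at 0; solve each RREF row for its pivot's exponent:
  r0: exp(γ) + (1)·1 = 0 ⇒ exp(γ) = -1
  r1: exp(Q) + (0)·1 = 0 ⇒ exp(Q) = 0
  r2: exp(h) + (0)·1 = 0 ⇒ exp(h) = 0
  r3: exp(q) + (0)·1 = 0 ⇒ exp(q) = 0
Π_2 = γ^-1 · f

["-1", "0", "0", "0", "0", "1", "0"]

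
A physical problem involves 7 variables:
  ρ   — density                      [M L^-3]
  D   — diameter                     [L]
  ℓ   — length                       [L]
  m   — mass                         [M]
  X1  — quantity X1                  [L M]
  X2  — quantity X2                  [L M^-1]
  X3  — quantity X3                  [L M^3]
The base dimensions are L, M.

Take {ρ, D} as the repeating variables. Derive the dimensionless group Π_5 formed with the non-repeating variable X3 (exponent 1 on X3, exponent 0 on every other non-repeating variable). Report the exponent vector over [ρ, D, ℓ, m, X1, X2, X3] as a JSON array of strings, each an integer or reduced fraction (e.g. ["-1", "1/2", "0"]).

Exponent matrix [L,M] × [ρ,D,ℓ,m,X1,X2,X3]:
  L: [-3  1  1  0  1  1  1]
  M: [ 1  0  0  1  1 -1  3]
Echelon form has 2 nonzero rows (pivots: ρ,D)
Repeat: ρ,D; free: ℓ,m,X1,X2,X3
RREF:
  r0: [   1    0    0    1    1   -1    3]
  r1: [   0    1    1    3    4   -2   10]
Fix exponent of X3 at 1, ℓ at 0, m at 0, X1 at 0, X2 at 0; solve each RREF row for its pivot's exponent:
  r0: exp(ρ) + (3)·1 = 0 ⇒ exp(ρ) = -3
  r1: exp(D) + (10)·1 = 0 ⇒ exp(D) = -10
Π_5 = ρ^-3 · D^-10 · X3

["-3", "-10", "0", "0", "0", "0", "1"]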